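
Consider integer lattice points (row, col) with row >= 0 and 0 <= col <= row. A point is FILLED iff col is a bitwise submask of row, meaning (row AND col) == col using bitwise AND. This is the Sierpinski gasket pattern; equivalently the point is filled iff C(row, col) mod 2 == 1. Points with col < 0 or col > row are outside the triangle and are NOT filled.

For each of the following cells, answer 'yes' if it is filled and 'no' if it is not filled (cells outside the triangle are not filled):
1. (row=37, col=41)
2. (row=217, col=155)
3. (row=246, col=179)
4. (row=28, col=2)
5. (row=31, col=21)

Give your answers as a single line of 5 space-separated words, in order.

Answer: no no no no yes

Derivation:
(37,41): col outside [0, 37] -> not filled
(217,155): row=0b11011001, col=0b10011011, row AND col = 0b10011001 = 153; 153 != 155 -> empty
(246,179): row=0b11110110, col=0b10110011, row AND col = 0b10110010 = 178; 178 != 179 -> empty
(28,2): row=0b11100, col=0b10, row AND col = 0b0 = 0; 0 != 2 -> empty
(31,21): row=0b11111, col=0b10101, row AND col = 0b10101 = 21; 21 == 21 -> filled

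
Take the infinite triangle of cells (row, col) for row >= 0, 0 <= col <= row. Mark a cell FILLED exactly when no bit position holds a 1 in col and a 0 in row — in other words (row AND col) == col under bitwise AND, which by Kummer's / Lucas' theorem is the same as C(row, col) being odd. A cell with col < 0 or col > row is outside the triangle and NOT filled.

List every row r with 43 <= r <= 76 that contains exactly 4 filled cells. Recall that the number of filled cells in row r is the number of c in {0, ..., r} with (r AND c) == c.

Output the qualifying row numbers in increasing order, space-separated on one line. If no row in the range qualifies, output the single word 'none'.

Row r has 2^popcount(r) filled cells, so we need popcount(r) = log2(4) = 2.
Scan r = 43..76 and keep those with exactly 2 one-bits:
r=43=101011 popcount=4 -> skip
r=44=101100 popcount=3 -> skip
r=45=101101 popcount=4 -> skip
r=46=101110 popcount=4 -> skip
r=47=101111 popcount=5 -> skip
r=48=110000 popcount=2 -> KEEP
r=49=110001 popcount=3 -> skip
r=50=110010 popcount=3 -> skip
r=51=110011 popcount=4 -> skip
r=52=110100 popcount=3 -> skip
r=53=110101 popcount=4 -> skip
r=54=110110 popcount=4 -> skip
r=55=110111 popcount=5 -> skip
r=56=111000 popcount=3 -> skip
r=57=111001 popcount=4 -> skip
r=58=111010 popcount=4 -> skip
r=59=111011 popcount=5 -> skip
r=60=111100 popcount=4 -> skip
r=61=111101 popcount=5 -> skip
r=62=111110 popcount=5 -> skip
r=63=111111 popcount=6 -> skip
r=64=1000000 popcount=1 -> skip
r=65=1000001 popcount=2 -> KEEP
r=66=1000010 popcount=2 -> KEEP
r=67=1000011 popcount=3 -> skip
r=68=1000100 popcount=2 -> KEEP
r=69=1000101 popcount=3 -> skip
r=70=1000110 popcount=3 -> skip
r=71=1000111 popcount=4 -> skip
r=72=1001000 popcount=2 -> KEEP
r=73=1001001 popcount=3 -> skip
r=74=1001010 popcount=3 -> skip
r=75=1001011 popcount=4 -> skip
r=76=1001100 popcount=3 -> skip
Kept rows: 48 65 66 68 72

Answer: 48 65 66 68 72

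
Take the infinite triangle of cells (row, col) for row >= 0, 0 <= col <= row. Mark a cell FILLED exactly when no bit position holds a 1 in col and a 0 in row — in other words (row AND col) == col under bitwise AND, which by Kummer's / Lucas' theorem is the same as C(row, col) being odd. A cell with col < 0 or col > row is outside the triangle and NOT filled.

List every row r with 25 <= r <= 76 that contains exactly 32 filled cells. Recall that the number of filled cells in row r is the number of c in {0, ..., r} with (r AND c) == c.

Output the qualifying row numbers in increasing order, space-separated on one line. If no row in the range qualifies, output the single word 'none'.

Row r has 2^popcount(r) filled cells, so we need popcount(r) = log2(32) = 5.
Scan r = 25..76 and keep those with exactly 5 one-bits:
r=25=11001 popcount=3 -> skip
r=26=11010 popcount=3 -> skip
r=27=11011 popcount=4 -> skip
r=28=11100 popcount=3 -> skip
r=29=11101 popcount=4 -> skip
r=30=11110 popcount=4 -> skip
r=31=11111 popcount=5 -> KEEP
r=32=100000 popcount=1 -> skip
r=33=100001 popcount=2 -> skip
r=34=100010 popcount=2 -> skip
r=35=100011 popcount=3 -> skip
r=36=100100 popcount=2 -> skip
r=37=100101 popcount=3 -> skip
r=38=100110 popcount=3 -> skip
r=39=100111 popcount=4 -> skip
r=40=101000 popcount=2 -> skip
r=41=101001 popcount=3 -> skip
r=42=101010 popcount=3 -> skip
r=43=101011 popcount=4 -> skip
r=44=101100 popcount=3 -> skip
r=45=101101 popcount=4 -> skip
r=46=101110 popcount=4 -> skip
r=47=101111 popcount=5 -> KEEP
r=48=110000 popcount=2 -> skip
r=49=110001 popcount=3 -> skip
r=50=110010 popcount=3 -> skip
r=51=110011 popcount=4 -> skip
r=52=110100 popcount=3 -> skip
r=53=110101 popcount=4 -> skip
r=54=110110 popcount=4 -> skip
r=55=110111 popcount=5 -> KEEP
r=56=111000 popcount=3 -> skip
r=57=111001 popcount=4 -> skip
r=58=111010 popcount=4 -> skip
r=59=111011 popcount=5 -> KEEP
r=60=111100 popcount=4 -> skip
r=61=111101 popcount=5 -> KEEP
r=62=111110 popcount=5 -> KEEP
r=63=111111 popcount=6 -> skip
r=64=1000000 popcount=1 -> skip
r=65=1000001 popcount=2 -> skip
r=66=1000010 popcount=2 -> skip
r=67=1000011 popcount=3 -> skip
r=68=1000100 popcount=2 -> skip
r=69=1000101 popcount=3 -> skip
r=70=1000110 popcount=3 -> skip
r=71=1000111 popcount=4 -> skip
r=72=1001000 popcount=2 -> skip
r=73=1001001 popcount=3 -> skip
r=74=1001010 popcount=3 -> skip
r=75=1001011 popcount=4 -> skip
r=76=1001100 popcount=3 -> skip
Kept rows: 31 47 55 59 61 62

Answer: 31 47 55 59 61 62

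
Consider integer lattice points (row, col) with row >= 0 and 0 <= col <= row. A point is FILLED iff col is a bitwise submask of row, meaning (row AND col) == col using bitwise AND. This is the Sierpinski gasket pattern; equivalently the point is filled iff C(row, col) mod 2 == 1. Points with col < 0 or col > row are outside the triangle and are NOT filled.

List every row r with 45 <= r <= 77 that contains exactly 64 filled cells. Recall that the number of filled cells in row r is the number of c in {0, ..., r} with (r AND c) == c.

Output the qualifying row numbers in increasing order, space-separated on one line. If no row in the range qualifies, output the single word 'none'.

Answer: 63

Derivation:
Row r has 2^popcount(r) filled cells, so we need popcount(r) = log2(64) = 6.
Scan r = 45..77 and keep those with exactly 6 one-bits:
r=45=101101 popcount=4 -> skip
r=46=101110 popcount=4 -> skip
r=47=101111 popcount=5 -> skip
r=48=110000 popcount=2 -> skip
r=49=110001 popcount=3 -> skip
r=50=110010 popcount=3 -> skip
r=51=110011 popcount=4 -> skip
r=52=110100 popcount=3 -> skip
r=53=110101 popcount=4 -> skip
r=54=110110 popcount=4 -> skip
r=55=110111 popcount=5 -> skip
r=56=111000 popcount=3 -> skip
r=57=111001 popcount=4 -> skip
r=58=111010 popcount=4 -> skip
r=59=111011 popcount=5 -> skip
r=60=111100 popcount=4 -> skip
r=61=111101 popcount=5 -> skip
r=62=111110 popcount=5 -> skip
r=63=111111 popcount=6 -> KEEP
r=64=1000000 popcount=1 -> skip
r=65=1000001 popcount=2 -> skip
r=66=1000010 popcount=2 -> skip
r=67=1000011 popcount=3 -> skip
r=68=1000100 popcount=2 -> skip
r=69=1000101 popcount=3 -> skip
r=70=1000110 popcount=3 -> skip
r=71=1000111 popcount=4 -> skip
r=72=1001000 popcount=2 -> skip
r=73=1001001 popcount=3 -> skip
r=74=1001010 popcount=3 -> skip
r=75=1001011 popcount=4 -> skip
r=76=1001100 popcount=3 -> skip
r=77=1001101 popcount=4 -> skip
Kept rows: 63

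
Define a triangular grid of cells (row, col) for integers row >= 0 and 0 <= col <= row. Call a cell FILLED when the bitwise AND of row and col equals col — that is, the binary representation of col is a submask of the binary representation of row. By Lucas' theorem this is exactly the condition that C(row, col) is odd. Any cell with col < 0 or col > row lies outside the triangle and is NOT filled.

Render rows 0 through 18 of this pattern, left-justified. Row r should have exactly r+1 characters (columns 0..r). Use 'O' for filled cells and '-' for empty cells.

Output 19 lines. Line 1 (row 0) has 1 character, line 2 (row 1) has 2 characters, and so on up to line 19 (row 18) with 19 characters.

Answer: O
OO
O-O
OOOO
O---O
OO--OO
O-O-O-O
OOOOOOOO
O-------O
OO------OO
O-O-----O-O
OOOO----OOOO
O---O---O---O
OO--OO--OO--OO
O-O-O-O-O-O-O-O
OOOOOOOOOOOOOOOO
O---------------O
OO--------------OO
O-O-------------O-O

Derivation:
r0=0: O
r1=1: OO
r2=10: O-O
r3=11: OOOO
r4=100: O---O
r5=101: OO--OO
r6=110: O-O-O-O
r7=111: OOOOOOOO
r8=1000: O-------O
r9=1001: OO------OO
r10=1010: O-O-----O-O
r11=1011: OOOO----OOOO
r12=1100: O---O---O---O
r13=1101: OO--OO--OO--OO
r14=1110: O-O-O-O-O-O-O-O
r15=1111: OOOOOOOOOOOOOOOO
r16=10000: O---------------O
r17=10001: OO--------------OO
r18=10010: O-O-------------O-O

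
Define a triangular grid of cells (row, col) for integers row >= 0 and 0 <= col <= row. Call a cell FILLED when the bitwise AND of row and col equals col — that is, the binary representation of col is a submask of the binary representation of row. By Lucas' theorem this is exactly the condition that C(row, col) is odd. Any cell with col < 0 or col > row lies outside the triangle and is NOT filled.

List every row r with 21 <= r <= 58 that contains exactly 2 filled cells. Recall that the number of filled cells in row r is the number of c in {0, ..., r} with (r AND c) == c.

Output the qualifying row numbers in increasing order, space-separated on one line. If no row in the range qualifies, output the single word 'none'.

Answer: 32

Derivation:
Row r has 2^popcount(r) filled cells, so we need popcount(r) = log2(2) = 1.
Scan r = 21..58 and keep those with exactly 1 one-bits:
r=21=10101 popcount=3 -> skip
r=22=10110 popcount=3 -> skip
r=23=10111 popcount=4 -> skip
r=24=11000 popcount=2 -> skip
r=25=11001 popcount=3 -> skip
r=26=11010 popcount=3 -> skip
r=27=11011 popcount=4 -> skip
r=28=11100 popcount=3 -> skip
r=29=11101 popcount=4 -> skip
r=30=11110 popcount=4 -> skip
r=31=11111 popcount=5 -> skip
r=32=100000 popcount=1 -> KEEP
r=33=100001 popcount=2 -> skip
r=34=100010 popcount=2 -> skip
r=35=100011 popcount=3 -> skip
r=36=100100 popcount=2 -> skip
r=37=100101 popcount=3 -> skip
r=38=100110 popcount=3 -> skip
r=39=100111 popcount=4 -> skip
r=40=101000 popcount=2 -> skip
r=41=101001 popcount=3 -> skip
r=42=101010 popcount=3 -> skip
r=43=101011 popcount=4 -> skip
r=44=101100 popcount=3 -> skip
r=45=101101 popcount=4 -> skip
r=46=101110 popcount=4 -> skip
r=47=101111 popcount=5 -> skip
r=48=110000 popcount=2 -> skip
r=49=110001 popcount=3 -> skip
r=50=110010 popcount=3 -> skip
r=51=110011 popcount=4 -> skip
r=52=110100 popcount=3 -> skip
r=53=110101 popcount=4 -> skip
r=54=110110 popcount=4 -> skip
r=55=110111 popcount=5 -> skip
r=56=111000 popcount=3 -> skip
r=57=111001 popcount=4 -> skip
r=58=111010 popcount=4 -> skip
Kept rows: 32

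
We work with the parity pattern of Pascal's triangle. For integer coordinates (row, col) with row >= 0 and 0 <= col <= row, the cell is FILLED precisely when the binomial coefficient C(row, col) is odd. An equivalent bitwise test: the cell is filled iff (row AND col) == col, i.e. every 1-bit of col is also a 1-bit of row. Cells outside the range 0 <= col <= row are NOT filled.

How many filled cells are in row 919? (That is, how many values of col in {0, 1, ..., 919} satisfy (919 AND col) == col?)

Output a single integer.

919 in binary = 1110010111
popcount(919) = number of 1-bits in 1110010111 = 7
A col c satisfies (919 AND c) == c iff every set bit of c is also set in 919; each of the 7 set bits of 919 can independently be on or off in c.
count = 2^7 = 128

Answer: 128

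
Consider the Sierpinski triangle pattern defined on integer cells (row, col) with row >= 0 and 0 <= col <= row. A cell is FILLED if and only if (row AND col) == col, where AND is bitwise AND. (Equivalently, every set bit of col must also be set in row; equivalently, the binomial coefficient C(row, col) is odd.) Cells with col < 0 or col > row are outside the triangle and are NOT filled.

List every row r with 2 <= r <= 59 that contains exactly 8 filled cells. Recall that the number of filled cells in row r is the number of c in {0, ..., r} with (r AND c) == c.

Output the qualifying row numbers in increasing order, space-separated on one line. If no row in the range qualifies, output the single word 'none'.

Answer: 7 11 13 14 19 21 22 25 26 28 35 37 38 41 42 44 49 50 52 56

Derivation:
Row r has 2^popcount(r) filled cells, so we need popcount(r) = log2(8) = 3.
Scan r = 2..59 and keep those with exactly 3 one-bits:
r=2=10 popcount=1 -> skip
r=3=11 popcount=2 -> skip
r=4=100 popcount=1 -> skip
r=5=101 popcount=2 -> skip
r=6=110 popcount=2 -> skip
r=7=111 popcount=3 -> KEEP
r=8=1000 popcount=1 -> skip
r=9=1001 popcount=2 -> skip
r=10=1010 popcount=2 -> skip
r=11=1011 popcount=3 -> KEEP
r=12=1100 popcount=2 -> skip
r=13=1101 popcount=3 -> KEEP
r=14=1110 popcount=3 -> KEEP
r=15=1111 popcount=4 -> skip
r=16=10000 popcount=1 -> skip
r=17=10001 popcount=2 -> skip
r=18=10010 popcount=2 -> skip
r=19=10011 popcount=3 -> KEEP
r=20=10100 popcount=2 -> skip
r=21=10101 popcount=3 -> KEEP
r=22=10110 popcount=3 -> KEEP
r=23=10111 popcount=4 -> skip
r=24=11000 popcount=2 -> skip
r=25=11001 popcount=3 -> KEEP
r=26=11010 popcount=3 -> KEEP
r=27=11011 popcount=4 -> skip
r=28=11100 popcount=3 -> KEEP
r=29=11101 popcount=4 -> skip
r=30=11110 popcount=4 -> skip
r=31=11111 popcount=5 -> skip
r=32=100000 popcount=1 -> skip
r=33=100001 popcount=2 -> skip
r=34=100010 popcount=2 -> skip
r=35=100011 popcount=3 -> KEEP
r=36=100100 popcount=2 -> skip
r=37=100101 popcount=3 -> KEEP
r=38=100110 popcount=3 -> KEEP
r=39=100111 popcount=4 -> skip
r=40=101000 popcount=2 -> skip
r=41=101001 popcount=3 -> KEEP
r=42=101010 popcount=3 -> KEEP
r=43=101011 popcount=4 -> skip
r=44=101100 popcount=3 -> KEEP
r=45=101101 popcount=4 -> skip
r=46=101110 popcount=4 -> skip
r=47=101111 popcount=5 -> skip
r=48=110000 popcount=2 -> skip
r=49=110001 popcount=3 -> KEEP
r=50=110010 popcount=3 -> KEEP
r=51=110011 popcount=4 -> skip
r=52=110100 popcount=3 -> KEEP
r=53=110101 popcount=4 -> skip
r=54=110110 popcount=4 -> skip
r=55=110111 popcount=5 -> skip
r=56=111000 popcount=3 -> KEEP
r=57=111001 popcount=4 -> skip
r=58=111010 popcount=4 -> skip
r=59=111011 popcount=5 -> skip
Kept rows: 7 11 13 14 19 21 22 25 26 28 35 37 38 41 42 44 49 50 52 56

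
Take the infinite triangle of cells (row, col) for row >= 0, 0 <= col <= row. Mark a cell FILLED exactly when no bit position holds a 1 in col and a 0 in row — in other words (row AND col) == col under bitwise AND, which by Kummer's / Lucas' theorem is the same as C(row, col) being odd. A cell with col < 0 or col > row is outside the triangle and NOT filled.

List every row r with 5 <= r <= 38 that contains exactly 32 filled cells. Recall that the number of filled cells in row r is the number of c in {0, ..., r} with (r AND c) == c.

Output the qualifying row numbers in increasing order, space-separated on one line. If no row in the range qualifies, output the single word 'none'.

Answer: 31

Derivation:
Row r has 2^popcount(r) filled cells, so we need popcount(r) = log2(32) = 5.
Scan r = 5..38 and keep those with exactly 5 one-bits:
r=5=101 popcount=2 -> skip
r=6=110 popcount=2 -> skip
r=7=111 popcount=3 -> skip
r=8=1000 popcount=1 -> skip
r=9=1001 popcount=2 -> skip
r=10=1010 popcount=2 -> skip
r=11=1011 popcount=3 -> skip
r=12=1100 popcount=2 -> skip
r=13=1101 popcount=3 -> skip
r=14=1110 popcount=3 -> skip
r=15=1111 popcount=4 -> skip
r=16=10000 popcount=1 -> skip
r=17=10001 popcount=2 -> skip
r=18=10010 popcount=2 -> skip
r=19=10011 popcount=3 -> skip
r=20=10100 popcount=2 -> skip
r=21=10101 popcount=3 -> skip
r=22=10110 popcount=3 -> skip
r=23=10111 popcount=4 -> skip
r=24=11000 popcount=2 -> skip
r=25=11001 popcount=3 -> skip
r=26=11010 popcount=3 -> skip
r=27=11011 popcount=4 -> skip
r=28=11100 popcount=3 -> skip
r=29=11101 popcount=4 -> skip
r=30=11110 popcount=4 -> skip
r=31=11111 popcount=5 -> KEEP
r=32=100000 popcount=1 -> skip
r=33=100001 popcount=2 -> skip
r=34=100010 popcount=2 -> skip
r=35=100011 popcount=3 -> skip
r=36=100100 popcount=2 -> skip
r=37=100101 popcount=3 -> skip
r=38=100110 popcount=3 -> skip
Kept rows: 31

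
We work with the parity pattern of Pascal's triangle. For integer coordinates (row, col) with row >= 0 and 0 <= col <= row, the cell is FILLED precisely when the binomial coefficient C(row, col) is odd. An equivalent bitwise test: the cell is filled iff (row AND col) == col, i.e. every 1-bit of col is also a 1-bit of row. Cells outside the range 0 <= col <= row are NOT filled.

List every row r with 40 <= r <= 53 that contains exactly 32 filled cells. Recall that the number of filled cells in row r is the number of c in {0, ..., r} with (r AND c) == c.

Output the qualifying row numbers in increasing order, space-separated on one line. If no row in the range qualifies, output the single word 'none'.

Row r has 2^popcount(r) filled cells, so we need popcount(r) = log2(32) = 5.
Scan r = 40..53 and keep those with exactly 5 one-bits:
r=40=101000 popcount=2 -> skip
r=41=101001 popcount=3 -> skip
r=42=101010 popcount=3 -> skip
r=43=101011 popcount=4 -> skip
r=44=101100 popcount=3 -> skip
r=45=101101 popcount=4 -> skip
r=46=101110 popcount=4 -> skip
r=47=101111 popcount=5 -> KEEP
r=48=110000 popcount=2 -> skip
r=49=110001 popcount=3 -> skip
r=50=110010 popcount=3 -> skip
r=51=110011 popcount=4 -> skip
r=52=110100 popcount=3 -> skip
r=53=110101 popcount=4 -> skip
Kept rows: 47

Answer: 47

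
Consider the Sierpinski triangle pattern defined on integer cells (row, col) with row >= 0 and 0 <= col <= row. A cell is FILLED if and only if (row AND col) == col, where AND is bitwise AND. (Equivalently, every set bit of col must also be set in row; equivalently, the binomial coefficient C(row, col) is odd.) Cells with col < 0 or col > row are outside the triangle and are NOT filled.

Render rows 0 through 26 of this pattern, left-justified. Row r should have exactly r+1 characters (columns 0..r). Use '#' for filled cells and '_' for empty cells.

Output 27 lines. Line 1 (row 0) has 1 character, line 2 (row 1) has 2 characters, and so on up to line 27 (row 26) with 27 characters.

Answer: #
##
#_#
####
#___#
##__##
#_#_#_#
########
#_______#
##______##
#_#_____#_#
####____####
#___#___#___#
##__##__##__##
#_#_#_#_#_#_#_#
################
#_______________#
##______________##
#_#_____________#_#
####____________####
#___#___________#___#
##__##__________##__##
#_#_#_#_________#_#_#_#
########________########
#_______#_______#_______#
##______##______##______##
#_#_____#_#_____#_#_____#_#

Derivation:
r0=0: #
r1=1: ##
r2=10: #_#
r3=11: ####
r4=100: #___#
r5=101: ##__##
r6=110: #_#_#_#
r7=111: ########
r8=1000: #_______#
r9=1001: ##______##
r10=1010: #_#_____#_#
r11=1011: ####____####
r12=1100: #___#___#___#
r13=1101: ##__##__##__##
r14=1110: #_#_#_#_#_#_#_#
r15=1111: ################
r16=10000: #_______________#
r17=10001: ##______________##
r18=10010: #_#_____________#_#
r19=10011: ####____________####
r20=10100: #___#___________#___#
r21=10101: ##__##__________##__##
r22=10110: #_#_#_#_________#_#_#_#
r23=10111: ########________########
r24=11000: #_______#_______#_______#
r25=11001: ##______##______##______##
r26=11010: #_#_____#_#_____#_#_____#_#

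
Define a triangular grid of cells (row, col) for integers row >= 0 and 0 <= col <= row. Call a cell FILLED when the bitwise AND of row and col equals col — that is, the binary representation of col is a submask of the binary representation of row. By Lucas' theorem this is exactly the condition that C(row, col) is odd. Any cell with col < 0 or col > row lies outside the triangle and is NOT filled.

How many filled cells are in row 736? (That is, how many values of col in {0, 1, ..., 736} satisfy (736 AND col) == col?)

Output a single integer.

736 in binary = 1011100000
popcount(736) = number of 1-bits in 1011100000 = 4
A col c satisfies (736 AND c) == c iff every set bit of c is also set in 736; each of the 4 set bits of 736 can independently be on or off in c.
count = 2^4 = 16

Answer: 16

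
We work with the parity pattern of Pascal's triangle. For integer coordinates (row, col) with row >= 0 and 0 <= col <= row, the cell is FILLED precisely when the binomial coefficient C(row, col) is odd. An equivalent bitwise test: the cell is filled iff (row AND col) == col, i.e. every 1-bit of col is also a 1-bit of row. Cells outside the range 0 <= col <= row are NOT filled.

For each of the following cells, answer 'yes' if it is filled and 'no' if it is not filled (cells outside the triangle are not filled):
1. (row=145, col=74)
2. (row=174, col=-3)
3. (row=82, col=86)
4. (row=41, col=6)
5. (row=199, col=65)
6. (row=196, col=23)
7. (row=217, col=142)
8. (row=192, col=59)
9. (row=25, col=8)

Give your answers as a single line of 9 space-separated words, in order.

Answer: no no no no yes no no no yes

Derivation:
(145,74): row=0b10010001, col=0b1001010, row AND col = 0b0 = 0; 0 != 74 -> empty
(174,-3): col outside [0, 174] -> not filled
(82,86): col outside [0, 82] -> not filled
(41,6): row=0b101001, col=0b110, row AND col = 0b0 = 0; 0 != 6 -> empty
(199,65): row=0b11000111, col=0b1000001, row AND col = 0b1000001 = 65; 65 == 65 -> filled
(196,23): row=0b11000100, col=0b10111, row AND col = 0b100 = 4; 4 != 23 -> empty
(217,142): row=0b11011001, col=0b10001110, row AND col = 0b10001000 = 136; 136 != 142 -> empty
(192,59): row=0b11000000, col=0b111011, row AND col = 0b0 = 0; 0 != 59 -> empty
(25,8): row=0b11001, col=0b1000, row AND col = 0b1000 = 8; 8 == 8 -> filled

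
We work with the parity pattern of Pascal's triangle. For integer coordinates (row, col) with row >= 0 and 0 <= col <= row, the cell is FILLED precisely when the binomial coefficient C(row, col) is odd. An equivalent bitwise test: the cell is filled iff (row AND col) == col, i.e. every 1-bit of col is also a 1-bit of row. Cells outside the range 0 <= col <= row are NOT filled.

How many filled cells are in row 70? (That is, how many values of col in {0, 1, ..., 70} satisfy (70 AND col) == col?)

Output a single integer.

Answer: 8

Derivation:
70 in binary = 1000110
popcount(70) = number of 1-bits in 1000110 = 3
A col c satisfies (70 AND c) == c iff every set bit of c is also set in 70; each of the 3 set bits of 70 can independently be on or off in c.
count = 2^3 = 8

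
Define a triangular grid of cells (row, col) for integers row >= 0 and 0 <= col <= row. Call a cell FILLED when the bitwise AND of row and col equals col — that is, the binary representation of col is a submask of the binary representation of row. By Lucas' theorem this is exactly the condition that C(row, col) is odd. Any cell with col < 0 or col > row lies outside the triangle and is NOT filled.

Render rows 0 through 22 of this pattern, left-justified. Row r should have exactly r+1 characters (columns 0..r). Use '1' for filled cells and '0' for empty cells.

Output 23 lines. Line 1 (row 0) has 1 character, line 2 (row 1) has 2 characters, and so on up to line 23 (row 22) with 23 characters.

Answer: 1
11
101
1111
10001
110011
1010101
11111111
100000001
1100000011
10100000101
111100001111
1000100010001
11001100110011
101010101010101
1111111111111111
10000000000000001
110000000000000011
1010000000000000101
11110000000000001111
100010000000000010001
1100110000000000110011
10101010000000001010101

Derivation:
r0=0: 1
r1=1: 11
r2=10: 101
r3=11: 1111
r4=100: 10001
r5=101: 110011
r6=110: 1010101
r7=111: 11111111
r8=1000: 100000001
r9=1001: 1100000011
r10=1010: 10100000101
r11=1011: 111100001111
r12=1100: 1000100010001
r13=1101: 11001100110011
r14=1110: 101010101010101
r15=1111: 1111111111111111
r16=10000: 10000000000000001
r17=10001: 110000000000000011
r18=10010: 1010000000000000101
r19=10011: 11110000000000001111
r20=10100: 100010000000000010001
r21=10101: 1100110000000000110011
r22=10110: 10101010000000001010101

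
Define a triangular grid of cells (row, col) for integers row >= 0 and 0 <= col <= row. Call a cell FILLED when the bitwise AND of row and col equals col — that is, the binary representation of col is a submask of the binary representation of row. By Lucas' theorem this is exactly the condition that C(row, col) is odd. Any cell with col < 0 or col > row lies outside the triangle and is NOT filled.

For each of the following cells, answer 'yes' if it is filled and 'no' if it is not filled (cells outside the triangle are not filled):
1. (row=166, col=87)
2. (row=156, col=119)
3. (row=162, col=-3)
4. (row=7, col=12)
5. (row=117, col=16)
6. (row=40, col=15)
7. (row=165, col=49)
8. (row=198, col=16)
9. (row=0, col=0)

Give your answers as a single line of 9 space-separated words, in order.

Answer: no no no no yes no no no yes

Derivation:
(166,87): row=0b10100110, col=0b1010111, row AND col = 0b110 = 6; 6 != 87 -> empty
(156,119): row=0b10011100, col=0b1110111, row AND col = 0b10100 = 20; 20 != 119 -> empty
(162,-3): col outside [0, 162] -> not filled
(7,12): col outside [0, 7] -> not filled
(117,16): row=0b1110101, col=0b10000, row AND col = 0b10000 = 16; 16 == 16 -> filled
(40,15): row=0b101000, col=0b1111, row AND col = 0b1000 = 8; 8 != 15 -> empty
(165,49): row=0b10100101, col=0b110001, row AND col = 0b100001 = 33; 33 != 49 -> empty
(198,16): row=0b11000110, col=0b10000, row AND col = 0b0 = 0; 0 != 16 -> empty
(0,0): row=0b0, col=0b0, row AND col = 0b0 = 0; 0 == 0 -> filled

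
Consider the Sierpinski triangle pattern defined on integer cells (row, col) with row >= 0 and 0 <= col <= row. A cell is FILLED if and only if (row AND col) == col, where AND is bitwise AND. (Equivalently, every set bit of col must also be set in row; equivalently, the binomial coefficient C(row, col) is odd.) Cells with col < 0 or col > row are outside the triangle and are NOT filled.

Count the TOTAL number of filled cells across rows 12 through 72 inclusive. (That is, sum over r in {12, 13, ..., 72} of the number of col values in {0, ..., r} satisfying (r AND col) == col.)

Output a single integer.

Answer: 742

Derivation:
r12=1100 pc2: +4 =4
r13=1101 pc3: +8 =12
r14=1110 pc3: +8 =20
r15=1111 pc4: +16 =36
r16=10000 pc1: +2 =38
r17=10001 pc2: +4 =42
r18=10010 pc2: +4 =46
r19=10011 pc3: +8 =54
r20=10100 pc2: +4 =58
r21=10101 pc3: +8 =66
r22=10110 pc3: +8 =74
r23=10111 pc4: +16 =90
r24=11000 pc2: +4 =94
r25=11001 pc3: +8 =102
r26=11010 pc3: +8 =110
r27=11011 pc4: +16 =126
r28=11100 pc3: +8 =134
r29=11101 pc4: +16 =150
r30=11110 pc4: +16 =166
r31=11111 pc5: +32 =198
r32=100000 pc1: +2 =200
r33=100001 pc2: +4 =204
r34=100010 pc2: +4 =208
r35=100011 pc3: +8 =216
r36=100100 pc2: +4 =220
r37=100101 pc3: +8 =228
r38=100110 pc3: +8 =236
r39=100111 pc4: +16 =252
r40=101000 pc2: +4 =256
r41=101001 pc3: +8 =264
r42=101010 pc3: +8 =272
r43=101011 pc4: +16 =288
r44=101100 pc3: +8 =296
r45=101101 pc4: +16 =312
r46=101110 pc4: +16 =328
r47=101111 pc5: +32 =360
r48=110000 pc2: +4 =364
r49=110001 pc3: +8 =372
r50=110010 pc3: +8 =380
r51=110011 pc4: +16 =396
r52=110100 pc3: +8 =404
r53=110101 pc4: +16 =420
r54=110110 pc4: +16 =436
r55=110111 pc5: +32 =468
r56=111000 pc3: +8 =476
r57=111001 pc4: +16 =492
r58=111010 pc4: +16 =508
r59=111011 pc5: +32 =540
r60=111100 pc4: +16 =556
r61=111101 pc5: +32 =588
r62=111110 pc5: +32 =620
r63=111111 pc6: +64 =684
r64=1000000 pc1: +2 =686
r65=1000001 pc2: +4 =690
r66=1000010 pc2: +4 =694
r67=1000011 pc3: +8 =702
r68=1000100 pc2: +4 =706
r69=1000101 pc3: +8 =714
r70=1000110 pc3: +8 =722
r71=1000111 pc4: +16 =738
r72=1001000 pc2: +4 =742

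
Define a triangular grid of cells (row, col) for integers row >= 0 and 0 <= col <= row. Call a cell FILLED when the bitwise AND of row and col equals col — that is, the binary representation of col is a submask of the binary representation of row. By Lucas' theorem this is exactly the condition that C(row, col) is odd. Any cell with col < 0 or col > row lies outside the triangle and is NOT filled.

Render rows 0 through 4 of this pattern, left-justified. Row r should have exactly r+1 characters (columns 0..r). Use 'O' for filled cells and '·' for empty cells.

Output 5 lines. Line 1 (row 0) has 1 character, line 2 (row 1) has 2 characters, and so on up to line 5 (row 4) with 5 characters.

Answer: O
OO
O·O
OOOO
O···O

Derivation:
r0=0: O
r1=1: OO
r2=10: O·O
r3=11: OOOO
r4=100: O···O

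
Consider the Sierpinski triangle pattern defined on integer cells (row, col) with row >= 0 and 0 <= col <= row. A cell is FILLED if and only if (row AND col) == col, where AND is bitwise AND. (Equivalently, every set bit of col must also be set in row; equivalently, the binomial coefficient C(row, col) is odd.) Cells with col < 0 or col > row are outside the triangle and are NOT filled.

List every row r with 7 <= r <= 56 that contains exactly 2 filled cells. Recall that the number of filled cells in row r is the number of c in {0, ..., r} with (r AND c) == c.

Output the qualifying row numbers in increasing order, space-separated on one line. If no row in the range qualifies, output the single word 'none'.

Answer: 8 16 32

Derivation:
Row r has 2^popcount(r) filled cells, so we need popcount(r) = log2(2) = 1.
Scan r = 7..56 and keep those with exactly 1 one-bits:
r=7=111 popcount=3 -> skip
r=8=1000 popcount=1 -> KEEP
r=9=1001 popcount=2 -> skip
r=10=1010 popcount=2 -> skip
r=11=1011 popcount=3 -> skip
r=12=1100 popcount=2 -> skip
r=13=1101 popcount=3 -> skip
r=14=1110 popcount=3 -> skip
r=15=1111 popcount=4 -> skip
r=16=10000 popcount=1 -> KEEP
r=17=10001 popcount=2 -> skip
r=18=10010 popcount=2 -> skip
r=19=10011 popcount=3 -> skip
r=20=10100 popcount=2 -> skip
r=21=10101 popcount=3 -> skip
r=22=10110 popcount=3 -> skip
r=23=10111 popcount=4 -> skip
r=24=11000 popcount=2 -> skip
r=25=11001 popcount=3 -> skip
r=26=11010 popcount=3 -> skip
r=27=11011 popcount=4 -> skip
r=28=11100 popcount=3 -> skip
r=29=11101 popcount=4 -> skip
r=30=11110 popcount=4 -> skip
r=31=11111 popcount=5 -> skip
r=32=100000 popcount=1 -> KEEP
r=33=100001 popcount=2 -> skip
r=34=100010 popcount=2 -> skip
r=35=100011 popcount=3 -> skip
r=36=100100 popcount=2 -> skip
r=37=100101 popcount=3 -> skip
r=38=100110 popcount=3 -> skip
r=39=100111 popcount=4 -> skip
r=40=101000 popcount=2 -> skip
r=41=101001 popcount=3 -> skip
r=42=101010 popcount=3 -> skip
r=43=101011 popcount=4 -> skip
r=44=101100 popcount=3 -> skip
r=45=101101 popcount=4 -> skip
r=46=101110 popcount=4 -> skip
r=47=101111 popcount=5 -> skip
r=48=110000 popcount=2 -> skip
r=49=110001 popcount=3 -> skip
r=50=110010 popcount=3 -> skip
r=51=110011 popcount=4 -> skip
r=52=110100 popcount=3 -> skip
r=53=110101 popcount=4 -> skip
r=54=110110 popcount=4 -> skip
r=55=110111 popcount=5 -> skip
r=56=111000 popcount=3 -> skip
Kept rows: 8 16 32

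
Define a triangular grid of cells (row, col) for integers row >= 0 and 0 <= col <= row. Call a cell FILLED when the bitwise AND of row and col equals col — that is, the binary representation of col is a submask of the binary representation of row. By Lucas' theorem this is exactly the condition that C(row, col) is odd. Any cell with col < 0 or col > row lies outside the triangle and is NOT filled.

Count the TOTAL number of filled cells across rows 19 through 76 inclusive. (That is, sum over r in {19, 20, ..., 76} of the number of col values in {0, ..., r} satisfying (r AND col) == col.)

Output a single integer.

Answer: 736

Derivation:
r19=10011 pc3: +8 =8
r20=10100 pc2: +4 =12
r21=10101 pc3: +8 =20
r22=10110 pc3: +8 =28
r23=10111 pc4: +16 =44
r24=11000 pc2: +4 =48
r25=11001 pc3: +8 =56
r26=11010 pc3: +8 =64
r27=11011 pc4: +16 =80
r28=11100 pc3: +8 =88
r29=11101 pc4: +16 =104
r30=11110 pc4: +16 =120
r31=11111 pc5: +32 =152
r32=100000 pc1: +2 =154
r33=100001 pc2: +4 =158
r34=100010 pc2: +4 =162
r35=100011 pc3: +8 =170
r36=100100 pc2: +4 =174
r37=100101 pc3: +8 =182
r38=100110 pc3: +8 =190
r39=100111 pc4: +16 =206
r40=101000 pc2: +4 =210
r41=101001 pc3: +8 =218
r42=101010 pc3: +8 =226
r43=101011 pc4: +16 =242
r44=101100 pc3: +8 =250
r45=101101 pc4: +16 =266
r46=101110 pc4: +16 =282
r47=101111 pc5: +32 =314
r48=110000 pc2: +4 =318
r49=110001 pc3: +8 =326
r50=110010 pc3: +8 =334
r51=110011 pc4: +16 =350
r52=110100 pc3: +8 =358
r53=110101 pc4: +16 =374
r54=110110 pc4: +16 =390
r55=110111 pc5: +32 =422
r56=111000 pc3: +8 =430
r57=111001 pc4: +16 =446
r58=111010 pc4: +16 =462
r59=111011 pc5: +32 =494
r60=111100 pc4: +16 =510
r61=111101 pc5: +32 =542
r62=111110 pc5: +32 =574
r63=111111 pc6: +64 =638
r64=1000000 pc1: +2 =640
r65=1000001 pc2: +4 =644
r66=1000010 pc2: +4 =648
r67=1000011 pc3: +8 =656
r68=1000100 pc2: +4 =660
r69=1000101 pc3: +8 =668
r70=1000110 pc3: +8 =676
r71=1000111 pc4: +16 =692
r72=1001000 pc2: +4 =696
r73=1001001 pc3: +8 =704
r74=1001010 pc3: +8 =712
r75=1001011 pc4: +16 =728
r76=1001100 pc3: +8 =736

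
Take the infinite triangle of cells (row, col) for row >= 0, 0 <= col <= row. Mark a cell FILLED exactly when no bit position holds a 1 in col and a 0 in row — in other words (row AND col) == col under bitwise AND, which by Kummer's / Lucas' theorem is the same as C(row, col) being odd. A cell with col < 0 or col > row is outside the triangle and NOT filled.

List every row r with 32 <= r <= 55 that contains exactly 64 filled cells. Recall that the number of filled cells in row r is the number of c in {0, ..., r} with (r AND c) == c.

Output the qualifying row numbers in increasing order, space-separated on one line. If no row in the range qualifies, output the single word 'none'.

Answer: none

Derivation:
Row r has 2^popcount(r) filled cells, so we need popcount(r) = log2(64) = 6.
Scan r = 32..55 and keep those with exactly 6 one-bits:
r=32=100000 popcount=1 -> skip
r=33=100001 popcount=2 -> skip
r=34=100010 popcount=2 -> skip
r=35=100011 popcount=3 -> skip
r=36=100100 popcount=2 -> skip
r=37=100101 popcount=3 -> skip
r=38=100110 popcount=3 -> skip
r=39=100111 popcount=4 -> skip
r=40=101000 popcount=2 -> skip
r=41=101001 popcount=3 -> skip
r=42=101010 popcount=3 -> skip
r=43=101011 popcount=4 -> skip
r=44=101100 popcount=3 -> skip
r=45=101101 popcount=4 -> skip
r=46=101110 popcount=4 -> skip
r=47=101111 popcount=5 -> skip
r=48=110000 popcount=2 -> skip
r=49=110001 popcount=3 -> skip
r=50=110010 popcount=3 -> skip
r=51=110011 popcount=4 -> skip
r=52=110100 popcount=3 -> skip
r=53=110101 popcount=4 -> skip
r=54=110110 popcount=4 -> skip
r=55=110111 popcount=5 -> skip
Kept rows: none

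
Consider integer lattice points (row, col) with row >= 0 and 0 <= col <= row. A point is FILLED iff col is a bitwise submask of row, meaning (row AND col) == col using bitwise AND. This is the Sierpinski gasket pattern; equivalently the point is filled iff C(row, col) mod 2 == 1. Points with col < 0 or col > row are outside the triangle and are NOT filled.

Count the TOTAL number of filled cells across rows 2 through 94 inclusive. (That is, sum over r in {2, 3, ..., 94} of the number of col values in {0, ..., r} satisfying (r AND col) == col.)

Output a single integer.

r2=10 pc1: +2 =2
r3=11 pc2: +4 =6
r4=100 pc1: +2 =8
r5=101 pc2: +4 =12
r6=110 pc2: +4 =16
r7=111 pc3: +8 =24
r8=1000 pc1: +2 =26
r9=1001 pc2: +4 =30
r10=1010 pc2: +4 =34
r11=1011 pc3: +8 =42
r12=1100 pc2: +4 =46
r13=1101 pc3: +8 =54
r14=1110 pc3: +8 =62
r15=1111 pc4: +16 =78
r16=10000 pc1: +2 =80
r17=10001 pc2: +4 =84
r18=10010 pc2: +4 =88
r19=10011 pc3: +8 =96
r20=10100 pc2: +4 =100
r21=10101 pc3: +8 =108
r22=10110 pc3: +8 =116
r23=10111 pc4: +16 =132
r24=11000 pc2: +4 =136
r25=11001 pc3: +8 =144
r26=11010 pc3: +8 =152
r27=11011 pc4: +16 =168
r28=11100 pc3: +8 =176
r29=11101 pc4: +16 =192
r30=11110 pc4: +16 =208
r31=11111 pc5: +32 =240
r32=100000 pc1: +2 =242
r33=100001 pc2: +4 =246
r34=100010 pc2: +4 =250
r35=100011 pc3: +8 =258
r36=100100 pc2: +4 =262
r37=100101 pc3: +8 =270
r38=100110 pc3: +8 =278
r39=100111 pc4: +16 =294
r40=101000 pc2: +4 =298
r41=101001 pc3: +8 =306
r42=101010 pc3: +8 =314
r43=101011 pc4: +16 =330
r44=101100 pc3: +8 =338
r45=101101 pc4: +16 =354
r46=101110 pc4: +16 =370
r47=101111 pc5: +32 =402
r48=110000 pc2: +4 =406
r49=110001 pc3: +8 =414
r50=110010 pc3: +8 =422
r51=110011 pc4: +16 =438
r52=110100 pc3: +8 =446
r53=110101 pc4: +16 =462
r54=110110 pc4: +16 =478
r55=110111 pc5: +32 =510
r56=111000 pc3: +8 =518
r57=111001 pc4: +16 =534
r58=111010 pc4: +16 =550
r59=111011 pc5: +32 =582
r60=111100 pc4: +16 =598
r61=111101 pc5: +32 =630
r62=111110 pc5: +32 =662
r63=111111 pc6: +64 =726
r64=1000000 pc1: +2 =728
r65=1000001 pc2: +4 =732
r66=1000010 pc2: +4 =736
r67=1000011 pc3: +8 =744
r68=1000100 pc2: +4 =748
r69=1000101 pc3: +8 =756
r70=1000110 pc3: +8 =764
r71=1000111 pc4: +16 =780
r72=1001000 pc2: +4 =784
r73=1001001 pc3: +8 =792
r74=1001010 pc3: +8 =800
r75=1001011 pc4: +16 =816
r76=1001100 pc3: +8 =824
r77=1001101 pc4: +16 =840
r78=1001110 pc4: +16 =856
r79=1001111 pc5: +32 =888
r80=1010000 pc2: +4 =892
r81=1010001 pc3: +8 =900
r82=1010010 pc3: +8 =908
r83=1010011 pc4: +16 =924
r84=1010100 pc3: +8 =932
r85=1010101 pc4: +16 =948
r86=1010110 pc4: +16 =964
r87=1010111 pc5: +32 =996
r88=1011000 pc3: +8 =1004
r89=1011001 pc4: +16 =1020
r90=1011010 pc4: +16 =1036
r91=1011011 pc5: +32 =1068
r92=1011100 pc4: +16 =1084
r93=1011101 pc5: +32 =1116
r94=1011110 pc5: +32 =1148

Answer: 1148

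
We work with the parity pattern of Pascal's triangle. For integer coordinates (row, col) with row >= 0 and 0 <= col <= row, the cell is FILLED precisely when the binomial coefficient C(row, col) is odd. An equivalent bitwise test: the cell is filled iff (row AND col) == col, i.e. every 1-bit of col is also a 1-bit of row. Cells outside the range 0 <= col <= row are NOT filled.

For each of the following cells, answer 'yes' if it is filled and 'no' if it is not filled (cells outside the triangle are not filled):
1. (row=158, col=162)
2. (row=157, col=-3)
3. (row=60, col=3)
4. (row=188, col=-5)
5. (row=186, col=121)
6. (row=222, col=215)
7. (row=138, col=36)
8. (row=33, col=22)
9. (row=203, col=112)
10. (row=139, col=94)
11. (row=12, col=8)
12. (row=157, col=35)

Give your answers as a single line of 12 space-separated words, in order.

(158,162): col outside [0, 158] -> not filled
(157,-3): col outside [0, 157] -> not filled
(60,3): row=0b111100, col=0b11, row AND col = 0b0 = 0; 0 != 3 -> empty
(188,-5): col outside [0, 188] -> not filled
(186,121): row=0b10111010, col=0b1111001, row AND col = 0b111000 = 56; 56 != 121 -> empty
(222,215): row=0b11011110, col=0b11010111, row AND col = 0b11010110 = 214; 214 != 215 -> empty
(138,36): row=0b10001010, col=0b100100, row AND col = 0b0 = 0; 0 != 36 -> empty
(33,22): row=0b100001, col=0b10110, row AND col = 0b0 = 0; 0 != 22 -> empty
(203,112): row=0b11001011, col=0b1110000, row AND col = 0b1000000 = 64; 64 != 112 -> empty
(139,94): row=0b10001011, col=0b1011110, row AND col = 0b1010 = 10; 10 != 94 -> empty
(12,8): row=0b1100, col=0b1000, row AND col = 0b1000 = 8; 8 == 8 -> filled
(157,35): row=0b10011101, col=0b100011, row AND col = 0b1 = 1; 1 != 35 -> empty

Answer: no no no no no no no no no no yes no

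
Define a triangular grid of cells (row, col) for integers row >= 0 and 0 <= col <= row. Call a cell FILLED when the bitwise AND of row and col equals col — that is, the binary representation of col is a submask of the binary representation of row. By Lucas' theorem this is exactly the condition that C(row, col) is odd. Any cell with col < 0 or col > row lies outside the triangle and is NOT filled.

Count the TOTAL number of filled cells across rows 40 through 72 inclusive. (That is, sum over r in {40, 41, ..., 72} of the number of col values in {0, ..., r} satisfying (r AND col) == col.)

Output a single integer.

Answer: 490

Derivation:
r40=101000 pc2: +4 =4
r41=101001 pc3: +8 =12
r42=101010 pc3: +8 =20
r43=101011 pc4: +16 =36
r44=101100 pc3: +8 =44
r45=101101 pc4: +16 =60
r46=101110 pc4: +16 =76
r47=101111 pc5: +32 =108
r48=110000 pc2: +4 =112
r49=110001 pc3: +8 =120
r50=110010 pc3: +8 =128
r51=110011 pc4: +16 =144
r52=110100 pc3: +8 =152
r53=110101 pc4: +16 =168
r54=110110 pc4: +16 =184
r55=110111 pc5: +32 =216
r56=111000 pc3: +8 =224
r57=111001 pc4: +16 =240
r58=111010 pc4: +16 =256
r59=111011 pc5: +32 =288
r60=111100 pc4: +16 =304
r61=111101 pc5: +32 =336
r62=111110 pc5: +32 =368
r63=111111 pc6: +64 =432
r64=1000000 pc1: +2 =434
r65=1000001 pc2: +4 =438
r66=1000010 pc2: +4 =442
r67=1000011 pc3: +8 =450
r68=1000100 pc2: +4 =454
r69=1000101 pc3: +8 =462
r70=1000110 pc3: +8 =470
r71=1000111 pc4: +16 =486
r72=1001000 pc2: +4 =490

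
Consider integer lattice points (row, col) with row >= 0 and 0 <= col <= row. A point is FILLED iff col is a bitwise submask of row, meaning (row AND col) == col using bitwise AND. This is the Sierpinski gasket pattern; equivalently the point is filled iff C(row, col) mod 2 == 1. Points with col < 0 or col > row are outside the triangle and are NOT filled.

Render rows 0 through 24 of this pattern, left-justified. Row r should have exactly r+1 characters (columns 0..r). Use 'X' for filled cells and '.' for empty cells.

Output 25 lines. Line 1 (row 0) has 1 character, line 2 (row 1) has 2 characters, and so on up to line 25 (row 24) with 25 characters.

r0=0: X
r1=1: XX
r2=10: X.X
r3=11: XXXX
r4=100: X...X
r5=101: XX..XX
r6=110: X.X.X.X
r7=111: XXXXXXXX
r8=1000: X.......X
r9=1001: XX......XX
r10=1010: X.X.....X.X
r11=1011: XXXX....XXXX
r12=1100: X...X...X...X
r13=1101: XX..XX..XX..XX
r14=1110: X.X.X.X.X.X.X.X
r15=1111: XXXXXXXXXXXXXXXX
r16=10000: X...............X
r17=10001: XX..............XX
r18=10010: X.X.............X.X
r19=10011: XXXX............XXXX
r20=10100: X...X...........X...X
r21=10101: XX..XX..........XX..XX
r22=10110: X.X.X.X.........X.X.X.X
r23=10111: XXXXXXXX........XXXXXXXX
r24=11000: X.......X.......X.......X

Answer: X
XX
X.X
XXXX
X...X
XX..XX
X.X.X.X
XXXXXXXX
X.......X
XX......XX
X.X.....X.X
XXXX....XXXX
X...X...X...X
XX..XX..XX..XX
X.X.X.X.X.X.X.X
XXXXXXXXXXXXXXXX
X...............X
XX..............XX
X.X.............X.X
XXXX............XXXX
X...X...........X...X
XX..XX..........XX..XX
X.X.X.X.........X.X.X.X
XXXXXXXX........XXXXXXXX
X.......X.......X.......X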